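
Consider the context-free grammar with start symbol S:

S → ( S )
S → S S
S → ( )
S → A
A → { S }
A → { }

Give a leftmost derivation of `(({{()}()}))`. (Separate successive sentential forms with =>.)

S => (S) => ((S)) => ((A)) => (({S})) => (({SS})) => (({AS})) => (({{S}S})) => (({{()}S})) => (({{()}()}))

S => (S)   [S → ( S )]
(S) => ((S))   [S → ( S )]
((S)) => ((A))   [S → A]
((A)) => (({S}))   [A → { S }]
(({S})) => (({SS}))   [S → S S]
(({SS})) => (({AS}))   [S → A]
(({AS})) => (({{S}S}))   [A → { S }]
(({{S}S})) => (({{()}S}))   [S → ( )]
(({{()}S})) => (({{()}()}))   [S → ( )]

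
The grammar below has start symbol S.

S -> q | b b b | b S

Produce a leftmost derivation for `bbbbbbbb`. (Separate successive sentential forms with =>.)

S => bS => bbS => bbbS => bbbbS => bbbbbS => bbbbbbbb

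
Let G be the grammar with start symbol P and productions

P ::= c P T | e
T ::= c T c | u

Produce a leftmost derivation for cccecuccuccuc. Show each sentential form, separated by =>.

P => cPT   [P ::= c P T]
cPT => ccPTT   [P ::= c P T]
ccPTT => cccPTTT   [P ::= c P T]
cccPTTT => ccceTTT   [P ::= e]
ccceTTT => cccecTcTT   [T ::= c T c]
cccecTcTT => cccecucTT   [T ::= u]
cccecucTT => cccecuccTcT   [T ::= c T c]
cccecuccTcT => cccecuccucT   [T ::= u]
cccecuccucT => cccecuccuccTc   [T ::= c T c]
cccecuccuccTc => cccecuccuccuc   [T ::= u]

P => cPT => ccPTT => cccPTTT => ccceTTT => cccecTcTT => cccecucTT => cccecuccTcT => cccecuccucT => cccecuccuccTc => cccecuccuccuc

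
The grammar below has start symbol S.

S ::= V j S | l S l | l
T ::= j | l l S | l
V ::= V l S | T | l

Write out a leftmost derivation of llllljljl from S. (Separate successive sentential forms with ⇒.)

S⇒VjS⇒VlSjS⇒llSjS⇒llVjSjS⇒llVlSjSjS⇒llTlSjSjS⇒llllSjSjS⇒llllljSjS⇒llllljljS⇒llllljljl

S ⇒ VjS   [S ::= V j S]
VjS ⇒ VlSjS   [V ::= V l S]
VlSjS ⇒ llSjS   [V ::= l]
llSjS ⇒ llVjSjS   [S ::= V j S]
llVjSjS ⇒ llVlSjSjS   [V ::= V l S]
llVlSjSjS ⇒ llTlSjSjS   [V ::= T]
llTlSjSjS ⇒ llllSjSjS   [T ::= l]
llllSjSjS ⇒ llllljSjS   [S ::= l]
llllljSjS ⇒ llllljljS   [S ::= l]
llllljljS ⇒ llllljljl   [S ::= l]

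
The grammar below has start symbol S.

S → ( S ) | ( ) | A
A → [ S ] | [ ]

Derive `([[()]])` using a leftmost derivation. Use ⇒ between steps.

S ⇒ (S)   [S → ( S )]
(S) ⇒ (A)   [S → A]
(A) ⇒ ([S])   [A → [ S ]]
([S]) ⇒ ([A])   [S → A]
([A]) ⇒ ([[S]])   [A → [ S ]]
([[S]]) ⇒ ([[()]])   [S → ( )]

S⇒(S)⇒(A)⇒([S])⇒([A])⇒([[S]])⇒([[()]])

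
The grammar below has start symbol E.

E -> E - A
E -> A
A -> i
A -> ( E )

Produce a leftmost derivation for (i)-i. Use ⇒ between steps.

E ⇒ E-A ⇒ A-A ⇒ (E)-A ⇒ (A)-A ⇒ (i)-A ⇒ (i)-i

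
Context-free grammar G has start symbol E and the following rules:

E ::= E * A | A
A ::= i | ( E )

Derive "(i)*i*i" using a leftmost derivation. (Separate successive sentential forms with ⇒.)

E ⇒ E*A ⇒ E*A*A ⇒ A*A*A ⇒ (E)*A*A ⇒ (A)*A*A ⇒ (i)*A*A ⇒ (i)*i*A ⇒ (i)*i*i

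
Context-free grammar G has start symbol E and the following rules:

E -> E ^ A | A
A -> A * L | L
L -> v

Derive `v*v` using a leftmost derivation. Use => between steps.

E => A => A*L => L*L => v*L => v*v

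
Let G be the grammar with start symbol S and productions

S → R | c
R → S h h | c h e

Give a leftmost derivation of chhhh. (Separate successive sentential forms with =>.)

S => R => Shh => Rhh => Shhhh => chhhh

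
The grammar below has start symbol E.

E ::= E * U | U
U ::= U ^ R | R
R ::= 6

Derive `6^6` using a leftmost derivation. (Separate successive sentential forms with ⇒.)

E ⇒ U   [E ::= U]
U ⇒ U^R   [U ::= U ^ R]
U^R ⇒ R^R   [U ::= R]
R^R ⇒ 6^R   [R ::= 6]
6^R ⇒ 6^6   [R ::= 6]

E ⇒ U ⇒ U^R ⇒ R^R ⇒ 6^R ⇒ 6^6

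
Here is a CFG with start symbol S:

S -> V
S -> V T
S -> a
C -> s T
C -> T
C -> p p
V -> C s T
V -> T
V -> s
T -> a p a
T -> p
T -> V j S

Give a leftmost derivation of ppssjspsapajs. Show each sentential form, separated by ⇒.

S ⇒ V   [S -> V]
V ⇒ CsT   [V -> C s T]
CsT ⇒ ppsT   [C -> p p]
ppsT ⇒ ppsVjS   [T -> V j S]
ppsVjS ⇒ ppssjS   [V -> s]
ppssjS ⇒ ppssjV   [S -> V]
ppssjV ⇒ ppssjT   [V -> T]
ppssjT ⇒ ppssjVjS   [T -> V j S]
ppssjVjS ⇒ ppssjCsTjS   [V -> C s T]
ppssjCsTjS ⇒ ppssjsTsTjS   [C -> s T]
ppssjsTsTjS ⇒ ppssjspsTjS   [T -> p]
ppssjspsTjS ⇒ ppssjspsapajS   [T -> a p a]
ppssjspsapajS ⇒ ppssjspsapajV   [S -> V]
ppssjspsapajV ⇒ ppssjspsapajs   [V -> s]

S ⇒ V ⇒ CsT ⇒ ppsT ⇒ ppsVjS ⇒ ppssjS ⇒ ppssjV ⇒ ppssjT ⇒ ppssjVjS ⇒ ppssjCsTjS ⇒ ppssjsTsTjS ⇒ ppssjspsTjS ⇒ ppssjspsapajS ⇒ ppssjspsapajV ⇒ ppssjspsapajs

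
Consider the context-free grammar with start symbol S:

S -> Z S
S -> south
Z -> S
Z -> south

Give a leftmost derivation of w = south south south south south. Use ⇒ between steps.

S ⇒ Z S ⇒ S S ⇒ Z S S ⇒ S S S ⇒ Z S S S ⇒ S S S S ⇒ Z S S S S ⇒ south S S S S ⇒ south south S S S ⇒ south south south S S ⇒ south south south south S ⇒ south south south south south

S ⇒ Z S   [S -> Z S]
Z S ⇒ S S   [Z -> S]
S S ⇒ Z S S   [S -> Z S]
Z S S ⇒ S S S   [Z -> S]
S S S ⇒ Z S S S   [S -> Z S]
Z S S S ⇒ S S S S   [Z -> S]
S S S S ⇒ Z S S S S   [S -> Z S]
Z S S S S ⇒ south S S S S   [Z -> south]
south S S S S ⇒ south south S S S   [S -> south]
south south S S S ⇒ south south south S S   [S -> south]
south south south S S ⇒ south south south south S   [S -> south]
south south south south S ⇒ south south south south south   [S -> south]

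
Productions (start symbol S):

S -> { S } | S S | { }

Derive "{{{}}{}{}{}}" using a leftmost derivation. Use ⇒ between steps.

S ⇒ {S}   [S -> { S }]
{S} ⇒ {SS}   [S -> S S]
{SS} ⇒ {SSS}   [S -> S S]
{SSS} ⇒ {SSSS}   [S -> S S]
{SSSS} ⇒ {{S}SSS}   [S -> { S }]
{{S}SSS} ⇒ {{{}}SSS}   [S -> { }]
{{{}}SSS} ⇒ {{{}}{}SS}   [S -> { }]
{{{}}{}SS} ⇒ {{{}}{}{}S}   [S -> { }]
{{{}}{}{}S} ⇒ {{{}}{}{}{}}   [S -> { }]

S ⇒ {S} ⇒ {SS} ⇒ {SSS} ⇒ {SSSS} ⇒ {{S}SSS} ⇒ {{{}}SSS} ⇒ {{{}}{}SS} ⇒ {{{}}{}{}S} ⇒ {{{}}{}{}{}}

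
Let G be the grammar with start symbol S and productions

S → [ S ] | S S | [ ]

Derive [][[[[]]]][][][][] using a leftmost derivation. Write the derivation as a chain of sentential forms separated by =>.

S => SS => []S => []SS => []SSS => []SSSS => []SSSSS => [][S]SSSS => [][[S]]SSSS => [][[[S]]]SSSS => [][[[[]]]]SSSS => [][[[[]]]][]SSS => [][[[[]]]][][]SS => [][[[[]]]][][][]S => [][[[[]]]][][][][]

S => SS   [S → S S]
SS => []S   [S → [ ]]
[]S => []SS   [S → S S]
[]SS => []SSS   [S → S S]
[]SSS => []SSSS   [S → S S]
[]SSSS => []SSSSS   [S → S S]
[]SSSSS => [][S]SSSS   [S → [ S ]]
[][S]SSSS => [][[S]]SSSS   [S → [ S ]]
[][[S]]SSSS => [][[[S]]]SSSS   [S → [ S ]]
[][[[S]]]SSSS => [][[[[]]]]SSSS   [S → [ ]]
[][[[[]]]]SSSS => [][[[[]]]][]SSS   [S → [ ]]
[][[[[]]]][]SSS => [][[[[]]]][][]SS   [S → [ ]]
[][[[[]]]][][]SS => [][[[[]]]][][][]S   [S → [ ]]
[][[[[]]]][][][]S => [][[[[]]]][][][][]   [S → [ ]]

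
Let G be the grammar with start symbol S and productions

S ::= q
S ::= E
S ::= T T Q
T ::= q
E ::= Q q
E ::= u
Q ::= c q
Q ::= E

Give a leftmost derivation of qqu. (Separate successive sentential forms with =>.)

S => TTQ   [S ::= T T Q]
TTQ => qTQ   [T ::= q]
qTQ => qqQ   [T ::= q]
qqQ => qqE   [Q ::= E]
qqE => qqu   [E ::= u]

S=>TTQ=>qTQ=>qqQ=>qqE=>qqu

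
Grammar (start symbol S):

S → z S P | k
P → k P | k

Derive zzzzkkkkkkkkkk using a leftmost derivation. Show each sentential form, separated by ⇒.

S ⇒ zSP   [S → z S P]
zSP ⇒ zzSPP   [S → z S P]
zzSPP ⇒ zzzSPPP   [S → z S P]
zzzSPPP ⇒ zzzzSPPPP   [S → z S P]
zzzzSPPPP ⇒ zzzzkPPPP   [S → k]
zzzzkPPPP ⇒ zzzzkkPPPP   [P → k P]
zzzzkkPPPP ⇒ zzzzkkkPPPP   [P → k P]
zzzzkkkPPPP ⇒ zzzzkkkkPPPP   [P → k P]
zzzzkkkkPPPP ⇒ zzzzkkkkkPPPP   [P → k P]
zzzzkkkkkPPPP ⇒ zzzzkkkkkkPPPP   [P → k P]
zzzzkkkkkkPPPP ⇒ zzzzkkkkkkkPPP   [P → k]
zzzzkkkkkkkPPP ⇒ zzzzkkkkkkkkPP   [P → k]
zzzzkkkkkkkkPP ⇒ zzzzkkkkkkkkkP   [P → k]
zzzzkkkkkkkkkP ⇒ zzzzkkkkkkkkkk   [P → k]

S ⇒ zSP ⇒ zzSPP ⇒ zzzSPPP ⇒ zzzzSPPPP ⇒ zzzzkPPPP ⇒ zzzzkkPPPP ⇒ zzzzkkkPPPP ⇒ zzzzkkkkPPPP ⇒ zzzzkkkkkPPPP ⇒ zzzzkkkkkkPPPP ⇒ zzzzkkkkkkkPPP ⇒ zzzzkkkkkkkkPP ⇒ zzzzkkkkkkkkkP ⇒ zzzzkkkkkkkkkk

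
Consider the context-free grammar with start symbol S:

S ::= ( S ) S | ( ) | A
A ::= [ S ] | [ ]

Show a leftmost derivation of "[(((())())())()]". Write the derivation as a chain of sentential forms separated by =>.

S => A => [S] => [(S)S] => [((S)S)S] => [(((S)S)S)S] => [(((())S)S)S] => [(((())())S)S] => [(((())())())S] => [(((())())())()]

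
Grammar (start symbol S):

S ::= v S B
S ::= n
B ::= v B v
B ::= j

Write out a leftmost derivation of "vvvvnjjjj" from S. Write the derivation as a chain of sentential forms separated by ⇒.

S⇒vSB⇒vvSBB⇒vvvSBBB⇒vvvvSBBBB⇒vvvvnBBBB⇒vvvvnjBBB⇒vvvvnjjBB⇒vvvvnjjjB⇒vvvvnjjjj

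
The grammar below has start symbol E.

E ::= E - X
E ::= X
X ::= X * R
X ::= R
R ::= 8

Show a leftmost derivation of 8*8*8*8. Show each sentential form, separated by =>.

E => X   [E ::= X]
X => X*R   [X ::= X * R]
X*R => X*R*R   [X ::= X * R]
X*R*R => X*R*R*R   [X ::= X * R]
X*R*R*R => R*R*R*R   [X ::= R]
R*R*R*R => 8*R*R*R   [R ::= 8]
8*R*R*R => 8*8*R*R   [R ::= 8]
8*8*R*R => 8*8*8*R   [R ::= 8]
8*8*8*R => 8*8*8*8   [R ::= 8]

E => X => X*R => X*R*R => X*R*R*R => R*R*R*R => 8*R*R*R => 8*8*R*R => 8*8*8*R => 8*8*8*8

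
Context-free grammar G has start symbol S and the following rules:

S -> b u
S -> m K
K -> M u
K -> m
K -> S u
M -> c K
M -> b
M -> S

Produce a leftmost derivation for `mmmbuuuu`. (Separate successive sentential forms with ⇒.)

S ⇒ mK ⇒ mMu ⇒ mSu ⇒ mmKu ⇒ mmSuu ⇒ mmmKuu ⇒ mmmSuuu ⇒ mmmbuuuu

S ⇒ mK   [S -> m K]
mK ⇒ mMu   [K -> M u]
mMu ⇒ mSu   [M -> S]
mSu ⇒ mmKu   [S -> m K]
mmKu ⇒ mmSuu   [K -> S u]
mmSuu ⇒ mmmKuu   [S -> m K]
mmmKuu ⇒ mmmSuuu   [K -> S u]
mmmSuuu ⇒ mmmbuuuu   [S -> b u]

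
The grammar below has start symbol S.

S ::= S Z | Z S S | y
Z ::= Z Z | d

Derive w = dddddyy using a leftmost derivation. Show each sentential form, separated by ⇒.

S ⇒ ZSS   [S ::= Z S S]
ZSS ⇒ ZZSS   [Z ::= Z Z]
ZZSS ⇒ ZZZSS   [Z ::= Z Z]
ZZZSS ⇒ ZZZZSS   [Z ::= Z Z]
ZZZZSS ⇒ ZZZZZSS   [Z ::= Z Z]
ZZZZZSS ⇒ dZZZZSS   [Z ::= d]
dZZZZSS ⇒ ddZZZSS   [Z ::= d]
ddZZZSS ⇒ dddZZSS   [Z ::= d]
dddZZSS ⇒ ddddZSS   [Z ::= d]
ddddZSS ⇒ dddddSS   [Z ::= d]
dddddSS ⇒ dddddyS   [S ::= y]
dddddyS ⇒ dddddyy   [S ::= y]

S⇒ZSS⇒ZZSS⇒ZZZSS⇒ZZZZSS⇒ZZZZZSS⇒dZZZZSS⇒ddZZZSS⇒dddZZSS⇒ddddZSS⇒dddddSS⇒dddddyS⇒dddddyy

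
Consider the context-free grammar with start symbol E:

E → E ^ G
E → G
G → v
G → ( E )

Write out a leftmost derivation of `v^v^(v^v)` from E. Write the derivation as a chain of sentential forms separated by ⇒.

E ⇒ E^G ⇒ E^G^G ⇒ G^G^G ⇒ v^G^G ⇒ v^v^G ⇒ v^v^(E) ⇒ v^v^(E^G) ⇒ v^v^(G^G) ⇒ v^v^(v^G) ⇒ v^v^(v^v)

E ⇒ E^G   [E → E ^ G]
E^G ⇒ E^G^G   [E → E ^ G]
E^G^G ⇒ G^G^G   [E → G]
G^G^G ⇒ v^G^G   [G → v]
v^G^G ⇒ v^v^G   [G → v]
v^v^G ⇒ v^v^(E)   [G → ( E )]
v^v^(E) ⇒ v^v^(E^G)   [E → E ^ G]
v^v^(E^G) ⇒ v^v^(G^G)   [E → G]
v^v^(G^G) ⇒ v^v^(v^G)   [G → v]
v^v^(v^G) ⇒ v^v^(v^v)   [G → v]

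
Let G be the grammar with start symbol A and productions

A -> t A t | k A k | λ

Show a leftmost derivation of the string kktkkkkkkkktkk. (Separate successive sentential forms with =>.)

A => kAk   [A -> k A k]
kAk => kkAkk   [A -> k A k]
kkAkk => kktAtkk   [A -> t A t]
kktAtkk => kktkAktkk   [A -> k A k]
kktkAktkk => kktkkAkktkk   [A -> k A k]
kktkkAkktkk => kktkkkAkkktkk   [A -> k A k]
kktkkkAkkktkk => kktkkkkAkkkktkk   [A -> k A k]
kktkkkkAkkkktkk => kktkkkkkkkktkk   [A -> λ]

A=>kAk=>kkAkk=>kktAtkk=>kktkAktkk=>kktkkAkktkk=>kktkkkAkkktkk=>kktkkkkAkkkktkk=>kktkkkkkkkktkk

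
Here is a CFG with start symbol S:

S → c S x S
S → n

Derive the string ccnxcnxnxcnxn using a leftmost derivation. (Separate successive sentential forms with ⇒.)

S ⇒ cSxS ⇒ ccSxSxS ⇒ ccnxSxS ⇒ ccnxcSxSxS ⇒ ccnxcnxSxS ⇒ ccnxcnxnxS ⇒ ccnxcnxnxcSxS ⇒ ccnxcnxnxcnxS ⇒ ccnxcnxnxcnxn

S ⇒ cSxS   [S → c S x S]
cSxS ⇒ ccSxSxS   [S → c S x S]
ccSxSxS ⇒ ccnxSxS   [S → n]
ccnxSxS ⇒ ccnxcSxSxS   [S → c S x S]
ccnxcSxSxS ⇒ ccnxcnxSxS   [S → n]
ccnxcnxSxS ⇒ ccnxcnxnxS   [S → n]
ccnxcnxnxS ⇒ ccnxcnxnxcSxS   [S → c S x S]
ccnxcnxnxcSxS ⇒ ccnxcnxnxcnxS   [S → n]
ccnxcnxnxcnxS ⇒ ccnxcnxnxcnxn   [S → n]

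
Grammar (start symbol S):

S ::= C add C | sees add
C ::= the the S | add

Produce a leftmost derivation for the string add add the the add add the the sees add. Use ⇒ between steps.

S ⇒ C add C ⇒ add add C ⇒ add add the the S ⇒ add add the the C add C ⇒ add add the the add add C ⇒ add add the the add add the the S ⇒ add add the the add add the the sees add

S ⇒ C add C   [S ::= C add C]
C add C ⇒ add add C   [C ::= add]
add add C ⇒ add add the the S   [C ::= the the S]
add add the the S ⇒ add add the the C add C   [S ::= C add C]
add add the the C add C ⇒ add add the the add add C   [C ::= add]
add add the the add add C ⇒ add add the the add add the the S   [C ::= the the S]
add add the the add add the the S ⇒ add add the the add add the the sees add   [S ::= sees add]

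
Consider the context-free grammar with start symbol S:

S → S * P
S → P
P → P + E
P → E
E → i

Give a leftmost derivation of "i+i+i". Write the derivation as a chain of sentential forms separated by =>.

S => P   [S → P]
P => P+E   [P → P + E]
P+E => P+E+E   [P → P + E]
P+E+E => E+E+E   [P → E]
E+E+E => i+E+E   [E → i]
i+E+E => i+i+E   [E → i]
i+i+E => i+i+i   [E → i]

S => P => P+E => P+E+E => E+E+E => i+E+E => i+i+E => i+i+i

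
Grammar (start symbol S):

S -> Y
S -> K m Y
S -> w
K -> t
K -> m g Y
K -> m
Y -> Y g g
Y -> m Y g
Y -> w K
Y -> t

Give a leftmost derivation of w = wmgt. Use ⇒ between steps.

S ⇒ Y   [S -> Y]
Y ⇒ wK   [Y -> w K]
wK ⇒ wmgY   [K -> m g Y]
wmgY ⇒ wmgt   [Y -> t]

S ⇒ Y ⇒ wK ⇒ wmgY ⇒ wmgt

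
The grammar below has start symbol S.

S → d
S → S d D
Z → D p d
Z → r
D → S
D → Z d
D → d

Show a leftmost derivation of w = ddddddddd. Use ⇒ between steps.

S ⇒ SdD   [S → S d D]
SdD ⇒ SdDdD   [S → S d D]
SdDdD ⇒ SdDdDdD   [S → S d D]
SdDdDdD ⇒ SdDdDdDdD   [S → S d D]
SdDdDdDdD ⇒ ddDdDdDdD   [S → d]
ddDdDdDdD ⇒ ddddDdDdD   [D → d]
ddddDdDdD ⇒ ddddddDdD   [D → d]
ddddddDdD ⇒ ddddddddD   [D → d]
ddddddddD ⇒ ddddddddd   [D → d]

S⇒SdD⇒SdDdD⇒SdDdDdD⇒SdDdDdDdD⇒ddDdDdDdD⇒ddddDdDdD⇒ddddddDdD⇒ddddddddD⇒ddddddddd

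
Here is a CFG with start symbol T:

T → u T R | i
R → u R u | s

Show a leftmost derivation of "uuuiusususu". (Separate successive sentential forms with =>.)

T => uTR => uuTRR => uuuTRRR => uuuiRRR => uuuiuRuRR => uuuiusuRR => uuuiususR => uuuiususuRu => uuuiusususu

T => uTR   [T → u T R]
uTR => uuTRR   [T → u T R]
uuTRR => uuuTRRR   [T → u T R]
uuuTRRR => uuuiRRR   [T → i]
uuuiRRR => uuuiuRuRR   [R → u R u]
uuuiuRuRR => uuuiusuRR   [R → s]
uuuiusuRR => uuuiususR   [R → s]
uuuiususR => uuuiususuRu   [R → u R u]
uuuiususuRu => uuuiusususu   [R → s]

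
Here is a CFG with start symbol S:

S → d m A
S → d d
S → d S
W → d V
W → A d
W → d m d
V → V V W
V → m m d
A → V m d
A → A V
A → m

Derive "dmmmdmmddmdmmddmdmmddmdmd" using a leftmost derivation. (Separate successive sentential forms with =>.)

S => dmA   [S → d m A]
dmA => dmVmd   [A → V m d]
dmVmd => dmVVWmd   [V → V V W]
dmVVWmd => dmVVWVWmd   [V → V V W]
dmVVWVWmd => dmVVWVWVWmd   [V → V V W]
dmVVWVWVWmd => dmmmdVWVWVWmd   [V → m m d]
dmmmdVWVWVWmd => dmmmdmmdWVWVWmd   [V → m m d]
dmmmdmmdWVWVWmd => dmmmdmmddmdVWVWmd   [W → d m d]
dmmmdmmddmdVWVWmd => dmmmdmmddmdmmdWVWmd   [V → m m d]
dmmmdmmddmdmmdWVWmd => dmmmdmmddmdmmddmdVWmd   [W → d m d]
dmmmdmmddmdmmddmdVWmd => dmmmdmmddmdmmddmdmmdWmd   [V → m m d]
dmmmdmmddmdmmddmdmmdWmd => dmmmdmmddmdmmddmdmmddmdmd   [W → d m d]

S => dmA => dmVmd => dmVVWmd => dmVVWVWmd => dmVVWVWVWmd => dmmmdVWVWVWmd => dmmmdmmdWVWVWmd => dmmmdmmddmdVWVWmd => dmmmdmmddmdmmdWVWmd => dmmmdmmddmdmmddmdVWmd => dmmmdmmddmdmmddmdmmdWmd => dmmmdmmddmdmmddmdmmddmdmd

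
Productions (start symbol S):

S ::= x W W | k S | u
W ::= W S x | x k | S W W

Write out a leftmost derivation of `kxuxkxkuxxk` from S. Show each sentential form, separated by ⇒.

S⇒kS⇒kxWW⇒kxWSxW⇒kxSWWSxW⇒kxuWWSxW⇒kxuxkWSxW⇒kxuxkxkSxW⇒kxuxkxkuxW⇒kxuxkxkuxxk

S ⇒ kS   [S ::= k S]
kS ⇒ kxWW   [S ::= x W W]
kxWW ⇒ kxWSxW   [W ::= W S x]
kxWSxW ⇒ kxSWWSxW   [W ::= S W W]
kxSWWSxW ⇒ kxuWWSxW   [S ::= u]
kxuWWSxW ⇒ kxuxkWSxW   [W ::= x k]
kxuxkWSxW ⇒ kxuxkxkSxW   [W ::= x k]
kxuxkxkSxW ⇒ kxuxkxkuxW   [S ::= u]
kxuxkxkuxW ⇒ kxuxkxkuxxk   [W ::= x k]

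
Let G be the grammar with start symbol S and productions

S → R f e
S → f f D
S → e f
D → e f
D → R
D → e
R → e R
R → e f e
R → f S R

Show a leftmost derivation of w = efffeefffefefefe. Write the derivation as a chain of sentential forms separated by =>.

S => Rfe   [S → R f e]
Rfe => eRfe   [R → e R]
eRfe => efSRfe   [R → f S R]
efSRfe => efffDRfe   [S → f f D]
efffDRfe => efffeRfe   [D → e]
efffeRfe => efffeeRfe   [R → e R]
efffeeRfe => efffeefSRfe   [R → f S R]
efffeefSRfe => efffeefffDRfe   [S → f f D]
efffeefffDRfe => efffeefffefRfe   [D → e f]
efffeefffefRfe => efffeefffefefefe   [R → e f e]

S => Rfe => eRfe => efSRfe => efffDRfe => efffeRfe => efffeeRfe => efffeefSRfe => efffeefffDRfe => efffeefffefRfe => efffeefffefefefe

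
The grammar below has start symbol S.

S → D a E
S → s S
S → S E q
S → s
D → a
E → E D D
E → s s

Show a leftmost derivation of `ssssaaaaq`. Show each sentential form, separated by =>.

S => SEq   [S → S E q]
SEq => sSEq   [S → s S]
sSEq => ssEq   [S → s]
ssEq => ssEDDq   [E → E D D]
ssEDDq => ssEDDDDq   [E → E D D]
ssEDDDDq => ssssDDDDq   [E → s s]
ssssDDDDq => ssssaDDDq   [D → a]
ssssaDDDq => ssssaaDDq   [D → a]
ssssaaDDq => ssssaaaDq   [D → a]
ssssaaaDq => ssssaaaaq   [D → a]

S => SEq => sSEq => ssEq => ssEDDq => ssEDDDDq => ssssDDDDq => ssssaDDDq => ssssaaDDq => ssssaaaDq => ssssaaaaq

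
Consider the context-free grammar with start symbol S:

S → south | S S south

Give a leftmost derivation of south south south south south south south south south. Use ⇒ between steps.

S ⇒ S S south ⇒ S S south S south ⇒ S S south S south S south ⇒ south S south S south S south ⇒ south S S south south S south S south ⇒ south south S south south S south S south ⇒ south south south south south S south S south ⇒ south south south south south south south S south ⇒ south south south south south south south south south

S ⇒ S S south   [S → S S south]
S S south ⇒ S S south S south   [S → S S south]
S S south S south ⇒ S S south S south S south   [S → S S south]
S S south S south S south ⇒ south S south S south S south   [S → south]
south S south S south S south ⇒ south S S south south S south S south   [S → S S south]
south S S south south S south S south ⇒ south south S south south S south S south   [S → south]
south south S south south S south S south ⇒ south south south south south S south S south   [S → south]
south south south south south S south S south ⇒ south south south south south south south S south   [S → south]
south south south south south south south S south ⇒ south south south south south south south south south   [S → south]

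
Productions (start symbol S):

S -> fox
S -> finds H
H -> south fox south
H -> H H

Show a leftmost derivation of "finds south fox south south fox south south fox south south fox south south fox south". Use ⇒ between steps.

S ⇒ finds H ⇒ finds H H ⇒ finds H H H ⇒ finds H H H H ⇒ finds H H H H H ⇒ finds south fox south H H H H ⇒ finds south fox south south fox south H H H ⇒ finds south fox south south fox south south fox south H H ⇒ finds south fox south south fox south south fox south south fox south H ⇒ finds south fox south south fox south south fox south south fox south south fox south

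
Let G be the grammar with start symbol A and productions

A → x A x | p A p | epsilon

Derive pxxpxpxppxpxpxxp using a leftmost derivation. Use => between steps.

A => pAp => pxAxp => pxxAxxp => pxxpApxxp => pxxpxAxpxxp => pxxpxpApxpxxp => pxxpxpxAxpxpxxp => pxxpxpxpApxpxpxxp => pxxpxpxppxpxpxxp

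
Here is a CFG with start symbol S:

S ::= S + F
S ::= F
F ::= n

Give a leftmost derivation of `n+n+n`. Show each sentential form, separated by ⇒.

S ⇒ S+F   [S ::= S + F]
S+F ⇒ S+F+F   [S ::= S + F]
S+F+F ⇒ F+F+F   [S ::= F]
F+F+F ⇒ n+F+F   [F ::= n]
n+F+F ⇒ n+n+F   [F ::= n]
n+n+F ⇒ n+n+n   [F ::= n]

S ⇒ S+F ⇒ S+F+F ⇒ F+F+F ⇒ n+F+F ⇒ n+n+F ⇒ n+n+n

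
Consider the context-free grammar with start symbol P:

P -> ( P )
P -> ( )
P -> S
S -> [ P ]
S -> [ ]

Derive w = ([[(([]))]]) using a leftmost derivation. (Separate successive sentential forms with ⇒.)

P ⇒ (P) ⇒ (S) ⇒ ([P]) ⇒ ([S]) ⇒ ([[P]]) ⇒ ([[(P)]]) ⇒ ([[((P))]]) ⇒ ([[((S))]]) ⇒ ([[(([]))]])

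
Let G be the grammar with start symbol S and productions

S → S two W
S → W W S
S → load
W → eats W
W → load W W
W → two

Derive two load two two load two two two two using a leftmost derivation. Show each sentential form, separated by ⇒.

S ⇒ S two W   [S → S two W]
S two W ⇒ S two W two W   [S → S two W]
S two W two W ⇒ W W S two W two W   [S → W W S]
W W S two W two W ⇒ two W S two W two W   [W → two]
two W S two W two W ⇒ two load W W S two W two W   [W → load W W]
two load W W S two W two W ⇒ two load two W S two W two W   [W → two]
two load two W S two W two W ⇒ two load two two S two W two W   [W → two]
two load two two S two W two W ⇒ two load two two load two W two W   [S → load]
two load two two load two W two W ⇒ two load two two load two two two W   [W → two]
two load two two load two two two W ⇒ two load two two load two two two two   [W → two]

S ⇒ S two W ⇒ S two W two W ⇒ W W S two W two W ⇒ two W S two W two W ⇒ two load W W S two W two W ⇒ two load two W S two W two W ⇒ two load two two S two W two W ⇒ two load two two load two W two W ⇒ two load two two load two two two W ⇒ two load two two load two two two two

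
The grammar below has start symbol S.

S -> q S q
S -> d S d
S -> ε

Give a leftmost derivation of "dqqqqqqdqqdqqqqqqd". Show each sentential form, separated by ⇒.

S ⇒ dSd ⇒ dqSqd ⇒ dqqSqqd ⇒ dqqqSqqqd ⇒ dqqqqSqqqqd ⇒ dqqqqqSqqqqqd ⇒ dqqqqqqSqqqqqqd ⇒ dqqqqqqdSdqqqqqqd ⇒ dqqqqqqdqSqdqqqqqqd ⇒ dqqqqqqdqqdqqqqqqd

S ⇒ dSd   [S -> d S d]
dSd ⇒ dqSqd   [S -> q S q]
dqSqd ⇒ dqqSqqd   [S -> q S q]
dqqSqqd ⇒ dqqqSqqqd   [S -> q S q]
dqqqSqqqd ⇒ dqqqqSqqqqd   [S -> q S q]
dqqqqSqqqqd ⇒ dqqqqqSqqqqqd   [S -> q S q]
dqqqqqSqqqqqd ⇒ dqqqqqqSqqqqqqd   [S -> q S q]
dqqqqqqSqqqqqqd ⇒ dqqqqqqdSdqqqqqqd   [S -> d S d]
dqqqqqqdSdqqqqqqd ⇒ dqqqqqqdqSqdqqqqqqd   [S -> q S q]
dqqqqqqdqSqdqqqqqqd ⇒ dqqqqqqdqqdqqqqqqd   [S -> ε]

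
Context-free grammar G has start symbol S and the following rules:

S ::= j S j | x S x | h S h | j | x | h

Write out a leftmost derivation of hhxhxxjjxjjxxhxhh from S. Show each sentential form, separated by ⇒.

S ⇒ hSh   [S ::= h S h]
hSh ⇒ hhShh   [S ::= h S h]
hhShh ⇒ hhxSxhh   [S ::= x S x]
hhxSxhh ⇒ hhxhShxhh   [S ::= h S h]
hhxhShxhh ⇒ hhxhxSxhxhh   [S ::= x S x]
hhxhxSxhxhh ⇒ hhxhxxSxxhxhh   [S ::= x S x]
hhxhxxSxxhxhh ⇒ hhxhxxjSjxxhxhh   [S ::= j S j]
hhxhxxjSjxxhxhh ⇒ hhxhxxjjSjjxxhxhh   [S ::= j S j]
hhxhxxjjSjjxxhxhh ⇒ hhxhxxjjxjjxxhxhh   [S ::= x]

S⇒hSh⇒hhShh⇒hhxSxhh⇒hhxhShxhh⇒hhxhxSxhxhh⇒hhxhxxSxxhxhh⇒hhxhxxjSjxxhxhh⇒hhxhxxjjSjjxxhxhh⇒hhxhxxjjxjjxxhxhh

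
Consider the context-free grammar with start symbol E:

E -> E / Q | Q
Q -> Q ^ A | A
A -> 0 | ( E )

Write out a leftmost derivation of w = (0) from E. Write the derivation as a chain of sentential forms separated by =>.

E => Q   [E -> Q]
Q => A   [Q -> A]
A => (E)   [A -> ( E )]
(E) => (Q)   [E -> Q]
(Q) => (A)   [Q -> A]
(A) => (0)   [A -> 0]

E => Q => A => (E) => (Q) => (A) => (0)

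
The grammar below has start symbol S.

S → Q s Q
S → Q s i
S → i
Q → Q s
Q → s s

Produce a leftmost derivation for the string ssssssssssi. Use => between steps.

S => Qsi => Qssi => Qsssi => Qssssi => Qsssssi => Qssssssi => Qsssssssi => Qssssssssi => ssssssssssi

S => Qsi   [S → Q s i]
Qsi => Qssi   [Q → Q s]
Qssi => Qsssi   [Q → Q s]
Qsssi => Qssssi   [Q → Q s]
Qssssi => Qsssssi   [Q → Q s]
Qsssssi => Qssssssi   [Q → Q s]
Qssssssi => Qsssssssi   [Q → Q s]
Qsssssssi => Qssssssssi   [Q → Q s]
Qssssssssi => ssssssssssi   [Q → s s]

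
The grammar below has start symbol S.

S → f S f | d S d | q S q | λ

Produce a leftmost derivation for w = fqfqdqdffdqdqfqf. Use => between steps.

S => fSf => fqSqf => fqfSfqf => fqfqSqfqf => fqfqdSdqfqf => fqfqdqSqdqfqf => fqfqdqdSdqdqfqf => fqfqdqdfSfdqdqfqf => fqfqdqdffdqdqfqf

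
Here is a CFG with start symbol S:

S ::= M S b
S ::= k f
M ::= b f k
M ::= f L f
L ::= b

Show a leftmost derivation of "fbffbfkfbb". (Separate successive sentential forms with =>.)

S => MSb => fLfSb => fbfSb => fbfMSbb => fbffLfSbb => fbffbfSbb => fbffbfkfbb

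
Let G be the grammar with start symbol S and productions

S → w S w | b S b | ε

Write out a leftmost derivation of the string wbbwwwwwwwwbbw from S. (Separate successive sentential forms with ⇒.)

S ⇒ wSw   [S → w S w]
wSw ⇒ wbSbw   [S → b S b]
wbSbw ⇒ wbbSbbw   [S → b S b]
wbbSbbw ⇒ wbbwSwbbw   [S → w S w]
wbbwSwbbw ⇒ wbbwwSwwbbw   [S → w S w]
wbbwwSwwbbw ⇒ wbbwwwSwwwbbw   [S → w S w]
wbbwwwSwwwbbw ⇒ wbbwwwwSwwwwbbw   [S → w S w]
wbbwwwwSwwwwbbw ⇒ wbbwwwwwwwwbbw   [S → ε]

S ⇒ wSw ⇒ wbSbw ⇒ wbbSbbw ⇒ wbbwSwbbw ⇒ wbbwwSwwbbw ⇒ wbbwwwSwwwbbw ⇒ wbbwwwwSwwwwbbw ⇒ wbbwwwwwwwwbbw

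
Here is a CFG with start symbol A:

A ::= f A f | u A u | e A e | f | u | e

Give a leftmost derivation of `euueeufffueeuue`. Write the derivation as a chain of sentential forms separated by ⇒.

A ⇒ eAe   [A ::= e A e]
eAe ⇒ euAue   [A ::= u A u]
euAue ⇒ euuAuue   [A ::= u A u]
euuAuue ⇒ euueAeuue   [A ::= e A e]
euueAeuue ⇒ euueeAeeuue   [A ::= e A e]
euueeAeeuue ⇒ euueeuAueeuue   [A ::= u A u]
euueeuAueeuue ⇒ euueeufAfueeuue   [A ::= f A f]
euueeufAfueeuue ⇒ euueeufffueeuue   [A ::= f]

A⇒eAe⇒euAue⇒euuAuue⇒euueAeuue⇒euueeAeeuue⇒euueeuAueeuue⇒euueeufAfueeuue⇒euueeufffueeuue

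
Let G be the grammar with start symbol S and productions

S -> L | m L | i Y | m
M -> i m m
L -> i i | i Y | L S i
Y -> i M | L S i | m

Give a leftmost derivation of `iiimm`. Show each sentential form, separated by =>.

S => iY => iiM => iiimm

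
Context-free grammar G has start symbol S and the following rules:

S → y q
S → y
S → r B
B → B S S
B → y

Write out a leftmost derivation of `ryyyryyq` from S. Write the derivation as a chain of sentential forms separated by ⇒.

S⇒rB⇒rBSS⇒rBSSSS⇒rySSSS⇒ryySSS⇒ryyySS⇒ryyyrBS⇒ryyyryS⇒ryyyryyq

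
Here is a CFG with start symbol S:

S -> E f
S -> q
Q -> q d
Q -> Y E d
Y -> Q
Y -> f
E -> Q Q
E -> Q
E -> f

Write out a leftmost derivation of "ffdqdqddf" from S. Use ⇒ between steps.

S ⇒ Ef   [S -> E f]
Ef ⇒ Qf   [E -> Q]
Qf ⇒ YEdf   [Q -> Y E d]
YEdf ⇒ QEdf   [Y -> Q]
QEdf ⇒ YEdEdf   [Q -> Y E d]
YEdEdf ⇒ fEdEdf   [Y -> f]
fEdEdf ⇒ ffdEdf   [E -> f]
ffdEdf ⇒ ffdQQdf   [E -> Q Q]
ffdQQdf ⇒ ffdqdQdf   [Q -> q d]
ffdqdQdf ⇒ ffdqdqddf   [Q -> q d]

S⇒Ef⇒Qf⇒YEdf⇒QEdf⇒YEdEdf⇒fEdEdf⇒ffdEdf⇒ffdQQdf⇒ffdqdQdf⇒ffdqdqddf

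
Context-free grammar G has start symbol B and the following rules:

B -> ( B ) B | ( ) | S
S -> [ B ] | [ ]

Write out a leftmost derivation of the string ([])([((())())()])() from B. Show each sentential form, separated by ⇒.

B ⇒ (B)B   [B -> ( B ) B]
(B)B ⇒ (S)B   [B -> S]
(S)B ⇒ ([])B   [S -> [ ]]
([])B ⇒ ([])(B)B   [B -> ( B ) B]
([])(B)B ⇒ ([])(S)B   [B -> S]
([])(S)B ⇒ ([])([B])B   [S -> [ B ]]
([])([B])B ⇒ ([])([(B)B])B   [B -> ( B ) B]
([])([(B)B])B ⇒ ([])([((B)B)B])B   [B -> ( B ) B]
([])([((B)B)B])B ⇒ ([])([((())B)B])B   [B -> ( )]
([])([((())B)B])B ⇒ ([])([((())())B])B   [B -> ( )]
([])([((())())B])B ⇒ ([])([((())())()])B   [B -> ( )]
([])([((())())()])B ⇒ ([])([((())())()])()   [B -> ( )]

B⇒(B)B⇒(S)B⇒([])B⇒([])(B)B⇒([])(S)B⇒([])([B])B⇒([])([(B)B])B⇒([])([((B)B)B])B⇒([])([((())B)B])B⇒([])([((())())B])B⇒([])([((())())()])B⇒([])([((())())()])()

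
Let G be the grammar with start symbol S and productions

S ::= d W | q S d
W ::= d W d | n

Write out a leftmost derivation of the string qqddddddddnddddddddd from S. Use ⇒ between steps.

S ⇒ qSd ⇒ qqSdd ⇒ qqdWdd ⇒ qqddWddd ⇒ qqdddWdddd ⇒ qqddddWddddd ⇒ qqdddddWdddddd ⇒ qqddddddWddddddd ⇒ qqdddddddWdddddddd ⇒ qqddddddddWddddddddd ⇒ qqddddddddnddddddddd

S ⇒ qSd   [S ::= q S d]
qSd ⇒ qqSdd   [S ::= q S d]
qqSdd ⇒ qqdWdd   [S ::= d W]
qqdWdd ⇒ qqddWddd   [W ::= d W d]
qqddWddd ⇒ qqdddWdddd   [W ::= d W d]
qqdddWdddd ⇒ qqddddWddddd   [W ::= d W d]
qqddddWddddd ⇒ qqdddddWdddddd   [W ::= d W d]
qqdddddWdddddd ⇒ qqddddddWddddddd   [W ::= d W d]
qqddddddWddddddd ⇒ qqdddddddWdddddddd   [W ::= d W d]
qqdddddddWdddddddd ⇒ qqddddddddWddddddddd   [W ::= d W d]
qqddddddddWddddddddd ⇒ qqddddddddnddddddddd   [W ::= n]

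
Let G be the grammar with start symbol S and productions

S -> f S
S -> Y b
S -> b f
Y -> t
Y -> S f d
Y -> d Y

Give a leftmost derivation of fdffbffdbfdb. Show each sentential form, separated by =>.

S => Yb   [S -> Y b]
Yb => Sfdb   [Y -> S f d]
Sfdb => fSfdb   [S -> f S]
fSfdb => fYbfdb   [S -> Y b]
fYbfdb => fdYbfdb   [Y -> d Y]
fdYbfdb => fdSfdbfdb   [Y -> S f d]
fdSfdbfdb => fdfSfdbfdb   [S -> f S]
fdfSfdbfdb => fdffSfdbfdb   [S -> f S]
fdffSfdbfdb => fdffbffdbfdb   [S -> b f]

S => Yb => Sfdb => fSfdb => fYbfdb => fdYbfdb => fdSfdbfdb => fdfSfdbfdb => fdffSfdbfdb => fdffbffdbfdb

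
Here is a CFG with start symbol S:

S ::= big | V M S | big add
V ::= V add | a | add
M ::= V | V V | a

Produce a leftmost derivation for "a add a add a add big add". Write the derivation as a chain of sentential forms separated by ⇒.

S ⇒ V M S ⇒ V add M S ⇒ a add M S ⇒ a add V V S ⇒ a add V add V S ⇒ a add a add V S ⇒ a add a add V add S ⇒ a add a add a add S ⇒ a add a add a add big add

S ⇒ V M S   [S ::= V M S]
V M S ⇒ V add M S   [V ::= V add]
V add M S ⇒ a add M S   [V ::= a]
a add M S ⇒ a add V V S   [M ::= V V]
a add V V S ⇒ a add V add V S   [V ::= V add]
a add V add V S ⇒ a add a add V S   [V ::= a]
a add a add V S ⇒ a add a add V add S   [V ::= V add]
a add a add V add S ⇒ a add a add a add S   [V ::= a]
a add a add a add S ⇒ a add a add a add big add   [S ::= big add]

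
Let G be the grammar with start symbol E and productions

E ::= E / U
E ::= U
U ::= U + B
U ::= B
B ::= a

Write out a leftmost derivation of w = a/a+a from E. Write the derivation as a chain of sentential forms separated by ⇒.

E ⇒ E/U ⇒ U/U ⇒ B/U ⇒ a/U ⇒ a/U+B ⇒ a/B+B ⇒ a/a+B ⇒ a/a+a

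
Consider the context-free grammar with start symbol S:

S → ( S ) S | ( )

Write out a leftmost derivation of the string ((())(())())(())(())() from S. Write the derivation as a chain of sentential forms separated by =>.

S => (S)S => ((S)S)S => ((())S)S => ((())(S)S)S => ((())(())S)S => ((())(())())S => ((())(())())(S)S => ((())(())())(())S => ((())(())())(())(S)S => ((())(())())(())(())S => ((())(())())(())(())()

S => (S)S   [S → ( S ) S]
(S)S => ((S)S)S   [S → ( S ) S]
((S)S)S => ((())S)S   [S → ( )]
((())S)S => ((())(S)S)S   [S → ( S ) S]
((())(S)S)S => ((())(())S)S   [S → ( )]
((())(())S)S => ((())(())())S   [S → ( )]
((())(())())S => ((())(())())(S)S   [S → ( S ) S]
((())(())())(S)S => ((())(())())(())S   [S → ( )]
((())(())())(())S => ((())(())())(())(S)S   [S → ( S ) S]
((())(())())(())(S)S => ((())(())())(())(())S   [S → ( )]
((())(())())(())(())S => ((())(())())(())(())()   [S → ( )]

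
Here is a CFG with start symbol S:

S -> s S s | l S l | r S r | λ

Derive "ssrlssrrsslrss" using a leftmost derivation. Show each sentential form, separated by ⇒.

S⇒sSs⇒ssSss⇒ssrSrss⇒ssrlSlrss⇒ssrlsSslrss⇒ssrlssSsslrss⇒ssrlssrSrsslrss⇒ssrlssrrsslrss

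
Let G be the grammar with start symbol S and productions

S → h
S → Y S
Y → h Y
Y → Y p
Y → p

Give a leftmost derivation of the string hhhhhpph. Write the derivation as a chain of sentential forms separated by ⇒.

S⇒YS⇒YpS⇒hYpS⇒hhYpS⇒hhhYpS⇒hhhhYpS⇒hhhhhYpS⇒hhhhhppS⇒hhhhhpph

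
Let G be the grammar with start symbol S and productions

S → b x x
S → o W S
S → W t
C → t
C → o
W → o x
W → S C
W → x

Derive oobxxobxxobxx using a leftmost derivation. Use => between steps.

S => oWS   [S → o W S]
oWS => oSCS   [W → S C]
oSCS => ooWSCS   [S → o W S]
ooWSCS => ooSCSCS   [W → S C]
ooSCSCS => oobxxCSCS   [S → b x x]
oobxxCSCS => oobxxoSCS   [C → o]
oobxxoSCS => oobxxobxxCS   [S → b x x]
oobxxobxxCS => oobxxobxxoS   [C → o]
oobxxobxxoS => oobxxobxxobxx   [S → b x x]

S=>oWS=>oSCS=>ooWSCS=>ooSCSCS=>oobxxCSCS=>oobxxoSCS=>oobxxobxxCS=>oobxxobxxoS=>oobxxobxxobxx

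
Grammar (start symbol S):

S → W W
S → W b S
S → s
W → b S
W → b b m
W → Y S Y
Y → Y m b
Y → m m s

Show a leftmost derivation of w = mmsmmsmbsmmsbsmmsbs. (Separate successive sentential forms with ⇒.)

S ⇒ WbS   [S → W b S]
WbS ⇒ YSYbS   [W → Y S Y]
YSYbS ⇒ mmsSYbS   [Y → m m s]
mmsSYbS ⇒ mmsWbSYbS   [S → W b S]
mmsWbSYbS ⇒ mmsYSYbSYbS   [W → Y S Y]
mmsYSYbSYbS ⇒ mmsYmbSYbSYbS   [Y → Y m b]
mmsYmbSYbSYbS ⇒ mmsmmsmbSYbSYbS   [Y → m m s]
mmsmmsmbSYbSYbS ⇒ mmsmmsmbsYbSYbS   [S → s]
mmsmmsmbsYbSYbS ⇒ mmsmmsmbsmmsbSYbS   [Y → m m s]
mmsmmsmbsmmsbSYbS ⇒ mmsmmsmbsmmsbsYbS   [S → s]
mmsmmsmbsmmsbsYbS ⇒ mmsmmsmbsmmsbsmmsbS   [Y → m m s]
mmsmmsmbsmmsbsmmsbS ⇒ mmsmmsmbsmmsbsmmsbs   [S → s]

S ⇒ WbS ⇒ YSYbS ⇒ mmsSYbS ⇒ mmsWbSYbS ⇒ mmsYSYbSYbS ⇒ mmsYmbSYbSYbS ⇒ mmsmmsmbSYbSYbS ⇒ mmsmmsmbsYbSYbS ⇒ mmsmmsmbsmmsbSYbS ⇒ mmsmmsmbsmmsbsYbS ⇒ mmsmmsmbsmmsbsmmsbS ⇒ mmsmmsmbsmmsbsmmsbs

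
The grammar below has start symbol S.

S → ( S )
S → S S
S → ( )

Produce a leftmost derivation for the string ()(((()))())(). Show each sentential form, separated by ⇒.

S ⇒ SS   [S → S S]
SS ⇒ SSS   [S → S S]
SSS ⇒ ()SS   [S → ( )]
()SS ⇒ ()(S)S   [S → ( S )]
()(S)S ⇒ ()(SS)S   [S → S S]
()(SS)S ⇒ ()((S)S)S   [S → ( S )]
()((S)S)S ⇒ ()(((S))S)S   [S → ( S )]
()(((S))S)S ⇒ ()(((()))S)S   [S → ( )]
()(((()))S)S ⇒ ()(((()))())S   [S → ( )]
()(((()))())S ⇒ ()(((()))())()   [S → ( )]

S ⇒ SS ⇒ SSS ⇒ ()SS ⇒ ()(S)S ⇒ ()(SS)S ⇒ ()((S)S)S ⇒ ()(((S))S)S ⇒ ()(((()))S)S ⇒ ()(((()))())S ⇒ ()(((()))())()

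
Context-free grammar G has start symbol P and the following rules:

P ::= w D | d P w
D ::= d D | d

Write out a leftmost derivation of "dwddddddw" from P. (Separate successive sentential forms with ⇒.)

P ⇒ dPw ⇒ dwDw ⇒ dwdDw ⇒ dwddDw ⇒ dwdddDw ⇒ dwddddDw ⇒ dwdddddDw ⇒ dwddddddw

P ⇒ dPw   [P ::= d P w]
dPw ⇒ dwDw   [P ::= w D]
dwDw ⇒ dwdDw   [D ::= d D]
dwdDw ⇒ dwddDw   [D ::= d D]
dwddDw ⇒ dwdddDw   [D ::= d D]
dwdddDw ⇒ dwddddDw   [D ::= d D]
dwddddDw ⇒ dwdddddDw   [D ::= d D]
dwdddddDw ⇒ dwddddddw   [D ::= d]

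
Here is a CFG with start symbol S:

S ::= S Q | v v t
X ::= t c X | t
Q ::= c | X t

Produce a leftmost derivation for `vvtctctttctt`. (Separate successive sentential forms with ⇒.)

S ⇒ SQ   [S ::= S Q]
SQ ⇒ SQQ   [S ::= S Q]
SQQ ⇒ SQQQ   [S ::= S Q]
SQQQ ⇒ vvtQQQ   [S ::= v v t]
vvtQQQ ⇒ vvtcQQ   [Q ::= c]
vvtcQQ ⇒ vvtcXtQ   [Q ::= X t]
vvtcXtQ ⇒ vvtctcXtQ   [X ::= t c X]
vvtctcXtQ ⇒ vvtctcttQ   [X ::= t]
vvtctcttQ ⇒ vvtctcttXt   [Q ::= X t]
vvtctcttXt ⇒ vvtctctttcXt   [X ::= t c X]
vvtctctttcXt ⇒ vvtctctttctt   [X ::= t]

S ⇒ SQ ⇒ SQQ ⇒ SQQQ ⇒ vvtQQQ ⇒ vvtcQQ ⇒ vvtcXtQ ⇒ vvtctcXtQ ⇒ vvtctcttQ ⇒ vvtctcttXt ⇒ vvtctctttcXt ⇒ vvtctctttctt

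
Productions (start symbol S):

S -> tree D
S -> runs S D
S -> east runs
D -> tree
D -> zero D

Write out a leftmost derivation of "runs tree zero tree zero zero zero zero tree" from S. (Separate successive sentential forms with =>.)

S => runs S D => runs tree D D => runs tree zero D D => runs tree zero tree D => runs tree zero tree zero D => runs tree zero tree zero zero D => runs tree zero tree zero zero zero D => runs tree zero tree zero zero zero zero D => runs tree zero tree zero zero zero zero tree

S => runs S D   [S -> runs S D]
runs S D => runs tree D D   [S -> tree D]
runs tree D D => runs tree zero D D   [D -> zero D]
runs tree zero D D => runs tree zero tree D   [D -> tree]
runs tree zero tree D => runs tree zero tree zero D   [D -> zero D]
runs tree zero tree zero D => runs tree zero tree zero zero D   [D -> zero D]
runs tree zero tree zero zero D => runs tree zero tree zero zero zero D   [D -> zero D]
runs tree zero tree zero zero zero D => runs tree zero tree zero zero zero zero D   [D -> zero D]
runs tree zero tree zero zero zero zero D => runs tree zero tree zero zero zero zero tree   [D -> tree]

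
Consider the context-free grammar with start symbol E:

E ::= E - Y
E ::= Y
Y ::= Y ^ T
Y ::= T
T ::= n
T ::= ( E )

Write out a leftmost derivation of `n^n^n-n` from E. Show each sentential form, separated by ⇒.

E ⇒ E-Y   [E ::= E - Y]
E-Y ⇒ Y-Y   [E ::= Y]
Y-Y ⇒ Y^T-Y   [Y ::= Y ^ T]
Y^T-Y ⇒ Y^T^T-Y   [Y ::= Y ^ T]
Y^T^T-Y ⇒ T^T^T-Y   [Y ::= T]
T^T^T-Y ⇒ n^T^T-Y   [T ::= n]
n^T^T-Y ⇒ n^n^T-Y   [T ::= n]
n^n^T-Y ⇒ n^n^n-Y   [T ::= n]
n^n^n-Y ⇒ n^n^n-T   [Y ::= T]
n^n^n-T ⇒ n^n^n-n   [T ::= n]

E ⇒ E-Y ⇒ Y-Y ⇒ Y^T-Y ⇒ Y^T^T-Y ⇒ T^T^T-Y ⇒ n^T^T-Y ⇒ n^n^T-Y ⇒ n^n^n-Y ⇒ n^n^n-T ⇒ n^n^n-n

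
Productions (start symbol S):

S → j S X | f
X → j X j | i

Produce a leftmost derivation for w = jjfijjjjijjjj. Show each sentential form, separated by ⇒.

S ⇒ jSX ⇒ jjSXX ⇒ jjfXX ⇒ jjfiX ⇒ jjfijXj ⇒ jjfijjXjj ⇒ jjfijjjXjjj ⇒ jjfijjjjXjjjj ⇒ jjfijjjjijjjj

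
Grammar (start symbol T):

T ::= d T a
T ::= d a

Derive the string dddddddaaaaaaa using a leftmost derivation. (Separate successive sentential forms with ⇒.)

T ⇒ dTa ⇒ ddTaa ⇒ dddTaaa ⇒ ddddTaaaa ⇒ dddddTaaaaa ⇒ ddddddTaaaaaa ⇒ dddddddaaaaaaa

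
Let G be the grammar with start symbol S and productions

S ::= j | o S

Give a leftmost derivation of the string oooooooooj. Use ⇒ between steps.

S⇒oS⇒ooS⇒oooS⇒ooooS⇒oooooS⇒ooooooS⇒oooooooS⇒ooooooooS⇒oooooooooS⇒oooooooooj

S ⇒ oS   [S ::= o S]
oS ⇒ ooS   [S ::= o S]
ooS ⇒ oooS   [S ::= o S]
oooS ⇒ ooooS   [S ::= o S]
ooooS ⇒ oooooS   [S ::= o S]
oooooS ⇒ ooooooS   [S ::= o S]
ooooooS ⇒ oooooooS   [S ::= o S]
oooooooS ⇒ ooooooooS   [S ::= o S]
ooooooooS ⇒ oooooooooS   [S ::= o S]
oooooooooS ⇒ oooooooooj   [S ::= j]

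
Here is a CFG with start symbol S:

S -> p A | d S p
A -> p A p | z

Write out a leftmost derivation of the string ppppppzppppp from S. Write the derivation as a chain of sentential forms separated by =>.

S => pA => ppAp => pppApp => ppppAppp => pppppApppp => ppppppAppppp => ppppppzppppp

S => pA   [S -> p A]
pA => ppAp   [A -> p A p]
ppAp => pppApp   [A -> p A p]
pppApp => ppppAppp   [A -> p A p]
ppppAppp => pppppApppp   [A -> p A p]
pppppApppp => ppppppAppppp   [A -> p A p]
ppppppAppppp => ppppppzppppp   [A -> z]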